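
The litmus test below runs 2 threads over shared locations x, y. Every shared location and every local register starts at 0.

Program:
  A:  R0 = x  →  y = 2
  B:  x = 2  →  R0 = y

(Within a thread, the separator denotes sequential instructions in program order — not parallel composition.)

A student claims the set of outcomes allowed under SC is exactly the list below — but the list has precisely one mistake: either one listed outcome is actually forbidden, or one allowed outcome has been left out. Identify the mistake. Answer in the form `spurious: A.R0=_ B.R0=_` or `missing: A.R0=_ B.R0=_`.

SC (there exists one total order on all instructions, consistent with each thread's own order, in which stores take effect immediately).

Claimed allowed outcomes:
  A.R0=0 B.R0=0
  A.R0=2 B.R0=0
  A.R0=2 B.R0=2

outcome vector order: (A.R0,B.R0)
under SC → 0/0; 0/2; 2/0; 2/2
SC∖claimed = {0/2}

missing: A.R0=0 B.R0=2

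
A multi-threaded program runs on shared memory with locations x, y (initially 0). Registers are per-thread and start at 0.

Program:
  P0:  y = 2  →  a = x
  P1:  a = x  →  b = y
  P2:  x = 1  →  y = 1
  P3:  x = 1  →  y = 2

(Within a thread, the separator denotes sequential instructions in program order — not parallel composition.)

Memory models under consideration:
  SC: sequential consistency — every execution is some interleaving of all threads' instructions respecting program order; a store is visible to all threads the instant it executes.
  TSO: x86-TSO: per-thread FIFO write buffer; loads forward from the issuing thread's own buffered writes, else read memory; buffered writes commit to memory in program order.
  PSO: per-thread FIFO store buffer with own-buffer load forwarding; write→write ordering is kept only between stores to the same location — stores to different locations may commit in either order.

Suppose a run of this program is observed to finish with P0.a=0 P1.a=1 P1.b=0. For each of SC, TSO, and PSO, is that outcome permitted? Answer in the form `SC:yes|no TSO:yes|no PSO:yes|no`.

outcome vector order: (P0.a,P1.a,P1.b)
SC (11): <0 0 0> <0 0 1> <0 0 2> <0 1 1> <0 1 2> <1 0 0> <1 0 1> <1 0 2> <1 1 0> <1 1 1> <1 1 2>
TSO (12): <0 0 0> <0 0 1> <0 0 2> <0 1 0> <0 1 1> <0 1 2> <1 0 0> <1 0 1> <1 0 2> <1 1 0> <1 1 1> <1 1 2>
PSO (12): <0 0 0> <0 0 1> <0 0 2> <0 1 0> <0 1 1> <0 1 2> <1 0 0> <1 0 1> <1 0 2> <1 1 0> <1 1 1> <1 1 2>
target <0 1 0> ∈ {TSO,PSO}

SC:no TSO:yes PSO:yes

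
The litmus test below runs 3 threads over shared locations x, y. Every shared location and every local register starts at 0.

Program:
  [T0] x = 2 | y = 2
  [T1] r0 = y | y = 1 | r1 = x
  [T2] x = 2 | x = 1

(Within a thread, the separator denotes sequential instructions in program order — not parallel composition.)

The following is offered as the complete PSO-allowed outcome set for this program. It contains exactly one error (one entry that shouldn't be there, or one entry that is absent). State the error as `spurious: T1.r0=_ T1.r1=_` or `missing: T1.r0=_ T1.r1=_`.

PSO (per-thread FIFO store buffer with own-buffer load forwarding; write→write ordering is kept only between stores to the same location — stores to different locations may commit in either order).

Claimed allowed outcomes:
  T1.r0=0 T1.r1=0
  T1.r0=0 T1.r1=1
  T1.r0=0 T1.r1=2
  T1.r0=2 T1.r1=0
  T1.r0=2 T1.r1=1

outcome vector order: (T1.r0,T1.r1)
PSO: 6 outcomes — {0/0 0/1 0/2 2/0 2/1 2/2}
PSO∖claimed = {2/2}

missing: T1.r0=2 T1.r1=2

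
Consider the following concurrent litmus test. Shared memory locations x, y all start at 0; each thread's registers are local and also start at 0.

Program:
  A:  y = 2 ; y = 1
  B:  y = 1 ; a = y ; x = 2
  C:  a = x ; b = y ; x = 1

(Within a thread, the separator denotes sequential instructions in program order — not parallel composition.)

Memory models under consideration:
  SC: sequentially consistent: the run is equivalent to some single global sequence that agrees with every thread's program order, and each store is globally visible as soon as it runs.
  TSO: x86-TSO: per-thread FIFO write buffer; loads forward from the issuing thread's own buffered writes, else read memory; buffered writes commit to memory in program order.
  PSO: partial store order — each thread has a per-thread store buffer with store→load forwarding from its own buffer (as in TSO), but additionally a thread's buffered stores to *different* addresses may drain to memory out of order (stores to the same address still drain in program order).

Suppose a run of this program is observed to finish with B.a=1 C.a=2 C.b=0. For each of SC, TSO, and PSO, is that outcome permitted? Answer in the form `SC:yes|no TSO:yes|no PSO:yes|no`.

outcome vector order: (B.a,C.a,C.b)
[SC] allowed = {(1,0,0), (1,0,1), (1,0,2), (1,2,1), (1,2,2), (2,0,0), (2,0,1), (2,0,2), (2,2,1), (2,2,2)}
[TSO] allowed = {(1,0,0), (1,0,1), (1,0,2), (1,2,1), (1,2,2), (2,0,0), (2,0,1), (2,0,2), (2,2,1), (2,2,2)}
[PSO] allowed = {(1,0,0), (1,0,1), (1,0,2), (1,2,0), (1,2,1), (1,2,2), (2,0,0), (2,0,1), (2,0,2), (2,2,1), (2,2,2)}
target (1,2,0) ∈ {PSO}

SC:no TSO:no PSO:yes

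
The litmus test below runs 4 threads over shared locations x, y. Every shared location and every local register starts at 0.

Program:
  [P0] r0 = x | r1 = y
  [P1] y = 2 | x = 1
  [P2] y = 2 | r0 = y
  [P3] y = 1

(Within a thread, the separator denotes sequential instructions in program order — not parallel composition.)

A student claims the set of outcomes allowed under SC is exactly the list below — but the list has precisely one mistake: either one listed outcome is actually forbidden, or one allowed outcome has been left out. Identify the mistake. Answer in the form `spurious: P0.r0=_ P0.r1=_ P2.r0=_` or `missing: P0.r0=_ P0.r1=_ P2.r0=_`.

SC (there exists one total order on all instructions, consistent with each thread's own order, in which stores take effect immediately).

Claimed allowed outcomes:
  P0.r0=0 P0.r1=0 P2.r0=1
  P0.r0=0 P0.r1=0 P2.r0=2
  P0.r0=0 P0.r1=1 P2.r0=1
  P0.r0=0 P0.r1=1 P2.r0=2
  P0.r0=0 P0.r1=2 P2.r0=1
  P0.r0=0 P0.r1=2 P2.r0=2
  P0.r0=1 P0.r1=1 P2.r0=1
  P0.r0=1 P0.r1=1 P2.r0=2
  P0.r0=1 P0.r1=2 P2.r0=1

outcome vector order: (P0.r0,P0.r1,P2.r0)
SC: 10 outcomes — {001, 002, 011, 012, 021, 022, 111, 112, 121, 122}
SC∖claimed = {122}

missing: P0.r0=1 P0.r1=2 P2.r0=2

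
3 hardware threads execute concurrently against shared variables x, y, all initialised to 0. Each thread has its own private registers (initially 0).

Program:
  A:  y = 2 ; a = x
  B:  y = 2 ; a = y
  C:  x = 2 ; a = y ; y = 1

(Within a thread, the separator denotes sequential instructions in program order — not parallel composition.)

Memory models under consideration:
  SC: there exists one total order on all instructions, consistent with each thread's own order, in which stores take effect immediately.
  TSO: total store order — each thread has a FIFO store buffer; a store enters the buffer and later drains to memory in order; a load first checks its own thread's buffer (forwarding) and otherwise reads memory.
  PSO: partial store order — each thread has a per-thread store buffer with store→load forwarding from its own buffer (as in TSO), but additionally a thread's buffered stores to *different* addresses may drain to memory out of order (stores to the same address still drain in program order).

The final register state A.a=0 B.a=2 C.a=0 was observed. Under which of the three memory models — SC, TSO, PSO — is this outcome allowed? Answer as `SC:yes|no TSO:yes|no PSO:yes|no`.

SC:no TSO:yes PSO:yes

outcome vector order: (A.a,B.a,C.a)
SC (6): <0 1 2>, <0 2 2>, <2 1 0>, <2 1 2>, <2 2 0>, <2 2 2>
TSO (8): <0 1 0>, <0 1 2>, <0 2 0>, <0 2 2>, <2 1 0>, <2 1 2>, <2 2 0>, <2 2 2>
PSO (8): <0 1 0>, <0 1 2>, <0 2 0>, <0 2 2>, <2 1 0>, <2 1 2>, <2 2 0>, <2 2 2>
target <0 2 0> ∈ {TSO,PSO}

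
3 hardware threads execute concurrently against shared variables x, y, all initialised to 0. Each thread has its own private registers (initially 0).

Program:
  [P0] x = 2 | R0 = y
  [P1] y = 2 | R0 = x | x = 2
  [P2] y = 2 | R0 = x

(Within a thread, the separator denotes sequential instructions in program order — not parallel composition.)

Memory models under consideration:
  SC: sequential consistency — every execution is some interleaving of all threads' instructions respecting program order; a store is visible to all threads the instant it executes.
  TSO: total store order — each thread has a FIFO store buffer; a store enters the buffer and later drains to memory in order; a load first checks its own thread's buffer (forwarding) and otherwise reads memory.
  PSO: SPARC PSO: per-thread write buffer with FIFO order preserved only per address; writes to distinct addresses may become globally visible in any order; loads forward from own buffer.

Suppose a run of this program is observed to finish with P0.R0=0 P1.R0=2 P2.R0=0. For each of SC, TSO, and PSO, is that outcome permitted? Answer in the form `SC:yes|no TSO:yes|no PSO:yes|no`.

SC:no TSO:yes PSO:yes

outcome vector order: (P0.R0,P1.R0,P2.R0)
SC (5): (0,2,2), (2,0,0), (2,0,2), (2,2,0), (2,2,2)
TSO (8): (0,0,0), (0,0,2), (0,2,0), (0,2,2), (2,0,0), (2,0,2), (2,2,0), (2,2,2)
PSO (8): (0,0,0), (0,0,2), (0,2,0), (0,2,2), (2,0,0), (2,0,2), (2,2,0), (2,2,2)
target (0,2,0) ∈ {TSO,PSO}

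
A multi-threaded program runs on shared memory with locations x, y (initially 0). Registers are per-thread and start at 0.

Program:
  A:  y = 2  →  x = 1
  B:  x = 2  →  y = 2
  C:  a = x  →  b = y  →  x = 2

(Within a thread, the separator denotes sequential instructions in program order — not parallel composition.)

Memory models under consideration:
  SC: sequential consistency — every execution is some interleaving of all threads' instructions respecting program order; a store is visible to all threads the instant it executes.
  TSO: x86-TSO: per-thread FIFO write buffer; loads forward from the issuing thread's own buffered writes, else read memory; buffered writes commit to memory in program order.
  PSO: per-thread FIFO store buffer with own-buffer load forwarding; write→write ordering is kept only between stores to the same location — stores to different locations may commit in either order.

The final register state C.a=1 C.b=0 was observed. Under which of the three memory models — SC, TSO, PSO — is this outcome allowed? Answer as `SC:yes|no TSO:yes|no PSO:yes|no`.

SC:no TSO:no PSO:yes

outcome vector order: (C.a,C.b)
under SC → (0,0) (0,2) (1,2) (2,0) (2,2)
under TSO → (0,0) (0,2) (1,2) (2,0) (2,2)
under PSO → (0,0) (0,2) (1,0) (1,2) (2,0) (2,2)
target (1,0) ∈ {PSO}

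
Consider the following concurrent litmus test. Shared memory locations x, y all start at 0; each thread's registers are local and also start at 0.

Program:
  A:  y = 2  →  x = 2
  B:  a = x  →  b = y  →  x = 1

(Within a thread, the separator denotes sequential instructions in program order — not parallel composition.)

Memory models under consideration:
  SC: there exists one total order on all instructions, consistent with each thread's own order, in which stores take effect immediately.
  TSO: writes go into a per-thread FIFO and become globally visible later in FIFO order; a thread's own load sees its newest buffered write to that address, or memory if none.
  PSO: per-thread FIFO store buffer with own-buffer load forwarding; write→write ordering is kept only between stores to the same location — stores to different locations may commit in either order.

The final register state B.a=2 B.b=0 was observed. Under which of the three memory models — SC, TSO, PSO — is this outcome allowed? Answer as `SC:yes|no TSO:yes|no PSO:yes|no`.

outcome vector order: (B.a,B.b)
[SC] allowed = {00, 02, 22}
[TSO] allowed = {00, 02, 22}
[PSO] allowed = {00, 02, 20, 22}
target 20 ∈ {PSO}

SC:no TSO:no PSO:yes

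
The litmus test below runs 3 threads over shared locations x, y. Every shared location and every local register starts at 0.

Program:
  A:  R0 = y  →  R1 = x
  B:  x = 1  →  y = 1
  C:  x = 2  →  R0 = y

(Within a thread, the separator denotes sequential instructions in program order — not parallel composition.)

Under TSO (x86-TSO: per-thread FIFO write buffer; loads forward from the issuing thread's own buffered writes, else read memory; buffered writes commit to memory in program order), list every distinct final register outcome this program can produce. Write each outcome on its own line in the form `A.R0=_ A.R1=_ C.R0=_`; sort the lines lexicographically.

outcome vector order: (A.R0,A.R1,C.R0)
|TSO outcomes| = 10

A.R0=0 A.R1=0 C.R0=0
A.R0=0 A.R1=0 C.R0=1
A.R0=0 A.R1=1 C.R0=0
A.R0=0 A.R1=1 C.R0=1
A.R0=0 A.R1=2 C.R0=0
A.R0=0 A.R1=2 C.R0=1
A.R0=1 A.R1=1 C.R0=0
A.R0=1 A.R1=1 C.R0=1
A.R0=1 A.R1=2 C.R0=0
A.R0=1 A.R1=2 C.R0=1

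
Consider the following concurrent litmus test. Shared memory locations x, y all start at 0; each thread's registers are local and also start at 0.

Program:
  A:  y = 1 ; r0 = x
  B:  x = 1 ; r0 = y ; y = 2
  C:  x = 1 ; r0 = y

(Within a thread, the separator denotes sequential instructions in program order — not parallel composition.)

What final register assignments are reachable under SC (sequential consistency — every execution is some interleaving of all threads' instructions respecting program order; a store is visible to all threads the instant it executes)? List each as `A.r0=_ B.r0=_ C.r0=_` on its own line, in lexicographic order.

outcome vector order: (A.r0,B.r0,C.r0)
|SC outcomes| = 8

A.r0=0 B.r0=1 C.r0=1
A.r0=0 B.r0=1 C.r0=2
A.r0=1 B.r0=0 C.r0=0
A.r0=1 B.r0=0 C.r0=1
A.r0=1 B.r0=0 C.r0=2
A.r0=1 B.r0=1 C.r0=0
A.r0=1 B.r0=1 C.r0=1
A.r0=1 B.r0=1 C.r0=2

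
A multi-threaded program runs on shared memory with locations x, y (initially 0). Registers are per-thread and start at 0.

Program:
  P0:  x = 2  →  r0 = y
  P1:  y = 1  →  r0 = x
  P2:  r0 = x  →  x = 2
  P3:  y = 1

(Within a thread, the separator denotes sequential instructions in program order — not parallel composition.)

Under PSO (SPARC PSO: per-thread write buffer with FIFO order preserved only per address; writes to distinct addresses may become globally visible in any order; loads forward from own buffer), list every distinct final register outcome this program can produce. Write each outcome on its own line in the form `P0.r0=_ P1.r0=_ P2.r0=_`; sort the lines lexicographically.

outcome vector order: (P0.r0,P1.r0,P2.r0)
|PSO outcomes| = 8

P0.r0=0 P1.r0=0 P2.r0=0
P0.r0=0 P1.r0=0 P2.r0=2
P0.r0=0 P1.r0=2 P2.r0=0
P0.r0=0 P1.r0=2 P2.r0=2
P0.r0=1 P1.r0=0 P2.r0=0
P0.r0=1 P1.r0=0 P2.r0=2
P0.r0=1 P1.r0=2 P2.r0=0
P0.r0=1 P1.r0=2 P2.r0=2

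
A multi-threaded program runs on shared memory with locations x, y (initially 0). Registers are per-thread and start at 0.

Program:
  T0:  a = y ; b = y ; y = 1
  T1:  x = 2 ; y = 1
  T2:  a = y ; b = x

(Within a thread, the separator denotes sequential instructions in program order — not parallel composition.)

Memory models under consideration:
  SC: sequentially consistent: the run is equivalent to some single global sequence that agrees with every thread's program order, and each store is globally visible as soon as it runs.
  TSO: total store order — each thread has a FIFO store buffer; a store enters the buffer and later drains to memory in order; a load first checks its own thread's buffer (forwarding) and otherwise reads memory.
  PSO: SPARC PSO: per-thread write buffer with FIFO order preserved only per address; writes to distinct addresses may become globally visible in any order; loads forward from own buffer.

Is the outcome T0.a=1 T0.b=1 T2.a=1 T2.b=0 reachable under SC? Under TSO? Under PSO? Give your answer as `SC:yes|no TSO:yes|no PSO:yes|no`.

SC:no TSO:no PSO:yes

outcome vector order: (T0.a,T0.b,T2.a,T2.b)
SC (10): 0/0/0/0; 0/0/0/2; 0/0/1/0; 0/0/1/2; 0/1/0/0; 0/1/0/2; 0/1/1/2; 1/1/0/0; 1/1/0/2; 1/1/1/2
TSO (10): 0/0/0/0; 0/0/0/2; 0/0/1/0; 0/0/1/2; 0/1/0/0; 0/1/0/2; 0/1/1/2; 1/1/0/0; 1/1/0/2; 1/1/1/2
PSO (12): 0/0/0/0; 0/0/0/2; 0/0/1/0; 0/0/1/2; 0/1/0/0; 0/1/0/2; 0/1/1/0; 0/1/1/2; 1/1/0/0; 1/1/0/2; 1/1/1/0; 1/1/1/2
target 1/1/1/0 ∈ {PSO}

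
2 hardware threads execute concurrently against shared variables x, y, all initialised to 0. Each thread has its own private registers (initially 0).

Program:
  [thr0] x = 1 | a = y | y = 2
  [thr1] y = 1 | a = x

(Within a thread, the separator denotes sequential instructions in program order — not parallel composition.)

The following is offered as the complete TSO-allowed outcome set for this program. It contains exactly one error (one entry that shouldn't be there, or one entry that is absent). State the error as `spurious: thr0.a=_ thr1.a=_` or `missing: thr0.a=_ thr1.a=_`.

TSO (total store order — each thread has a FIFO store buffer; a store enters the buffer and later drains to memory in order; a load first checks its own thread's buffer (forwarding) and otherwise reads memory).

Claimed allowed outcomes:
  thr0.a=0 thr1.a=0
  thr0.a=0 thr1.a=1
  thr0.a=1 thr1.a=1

outcome vector order: (thr0.a,thr1.a)
TSO (4): 00, 01, 10, 11
TSO∖claimed = {10}

missing: thr0.a=1 thr1.a=0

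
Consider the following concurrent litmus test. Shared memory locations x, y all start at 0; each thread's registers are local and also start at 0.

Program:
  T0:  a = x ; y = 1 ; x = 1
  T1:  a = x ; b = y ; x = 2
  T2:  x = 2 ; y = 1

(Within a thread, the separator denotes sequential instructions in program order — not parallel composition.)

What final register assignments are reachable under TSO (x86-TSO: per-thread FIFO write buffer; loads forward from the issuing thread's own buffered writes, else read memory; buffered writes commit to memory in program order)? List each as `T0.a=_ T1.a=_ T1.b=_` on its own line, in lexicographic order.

outcome vector order: (T0.a,T1.a,T1.b)
|TSO outcomes| = 10

T0.a=0 T1.a=0 T1.b=0
T0.a=0 T1.a=0 T1.b=1
T0.a=0 T1.a=1 T1.b=1
T0.a=0 T1.a=2 T1.b=0
T0.a=0 T1.a=2 T1.b=1
T0.a=2 T1.a=0 T1.b=0
T0.a=2 T1.a=0 T1.b=1
T0.a=2 T1.a=1 T1.b=1
T0.a=2 T1.a=2 T1.b=0
T0.a=2 T1.a=2 T1.b=1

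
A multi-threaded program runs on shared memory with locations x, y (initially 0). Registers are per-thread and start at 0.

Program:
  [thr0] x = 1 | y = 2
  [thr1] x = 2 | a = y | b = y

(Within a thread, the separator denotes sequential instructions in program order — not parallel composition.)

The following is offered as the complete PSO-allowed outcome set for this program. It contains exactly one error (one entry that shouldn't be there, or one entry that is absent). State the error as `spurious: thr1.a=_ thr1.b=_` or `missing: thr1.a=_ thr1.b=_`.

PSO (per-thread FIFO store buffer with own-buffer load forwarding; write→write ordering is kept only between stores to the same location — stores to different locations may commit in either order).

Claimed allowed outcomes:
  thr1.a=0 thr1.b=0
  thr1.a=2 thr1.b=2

missing: thr1.a=0 thr1.b=2

outcome vector order: (thr1.a,thr1.b)
PSO (3): (0,0) (0,2) (2,2)
PSO∖claimed = {(0,2)}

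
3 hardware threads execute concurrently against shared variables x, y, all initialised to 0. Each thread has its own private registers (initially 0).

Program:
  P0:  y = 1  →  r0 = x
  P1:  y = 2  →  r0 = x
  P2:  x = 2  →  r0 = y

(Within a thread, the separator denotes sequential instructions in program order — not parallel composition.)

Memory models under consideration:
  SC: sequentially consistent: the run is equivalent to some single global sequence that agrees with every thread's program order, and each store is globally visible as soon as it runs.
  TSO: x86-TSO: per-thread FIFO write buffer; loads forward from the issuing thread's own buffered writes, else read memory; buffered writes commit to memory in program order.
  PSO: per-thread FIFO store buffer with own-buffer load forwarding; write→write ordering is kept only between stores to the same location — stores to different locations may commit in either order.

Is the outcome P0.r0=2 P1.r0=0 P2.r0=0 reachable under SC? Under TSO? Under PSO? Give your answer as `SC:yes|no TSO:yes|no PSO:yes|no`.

SC:no TSO:yes PSO:yes

outcome vector order: (P0.r0,P1.r0,P2.r0)
SC (9): 0/0/1, 0/0/2, 0/2/1, 0/2/2, 2/0/1, 2/0/2, 2/2/0, 2/2/1, 2/2/2
TSO (12): 0/0/0, 0/0/1, 0/0/2, 0/2/0, 0/2/1, 0/2/2, 2/0/0, 2/0/1, 2/0/2, 2/2/0, 2/2/1, 2/2/2
PSO (12): 0/0/0, 0/0/1, 0/0/2, 0/2/0, 0/2/1, 0/2/2, 2/0/0, 2/0/1, 2/0/2, 2/2/0, 2/2/1, 2/2/2
target 2/0/0 ∈ {TSO,PSO}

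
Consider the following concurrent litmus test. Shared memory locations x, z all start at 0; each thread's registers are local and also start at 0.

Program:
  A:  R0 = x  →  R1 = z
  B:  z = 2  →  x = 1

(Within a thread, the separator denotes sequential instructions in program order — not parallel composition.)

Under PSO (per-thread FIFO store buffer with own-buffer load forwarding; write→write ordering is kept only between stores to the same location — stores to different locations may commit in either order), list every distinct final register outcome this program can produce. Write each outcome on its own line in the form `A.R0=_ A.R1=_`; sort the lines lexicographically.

A.R0=0 A.R1=0
A.R0=0 A.R1=2
A.R0=1 A.R1=0
A.R0=1 A.R1=2

outcome vector order: (A.R0,A.R1)
|PSO outcomes| = 4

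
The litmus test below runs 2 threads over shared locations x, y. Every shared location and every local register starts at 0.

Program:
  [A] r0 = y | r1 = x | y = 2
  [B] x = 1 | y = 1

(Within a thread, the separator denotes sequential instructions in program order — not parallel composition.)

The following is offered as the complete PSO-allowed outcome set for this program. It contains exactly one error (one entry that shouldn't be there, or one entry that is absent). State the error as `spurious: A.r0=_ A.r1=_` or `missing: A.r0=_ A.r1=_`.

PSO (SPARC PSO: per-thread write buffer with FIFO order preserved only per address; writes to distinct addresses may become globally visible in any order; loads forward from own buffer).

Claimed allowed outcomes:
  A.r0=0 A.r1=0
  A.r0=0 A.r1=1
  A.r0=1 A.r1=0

missing: A.r0=1 A.r1=1

outcome vector order: (A.r0,A.r1)
under PSO → <0 0> <0 1> <1 0> <1 1>
PSO∖claimed = {<1 1>}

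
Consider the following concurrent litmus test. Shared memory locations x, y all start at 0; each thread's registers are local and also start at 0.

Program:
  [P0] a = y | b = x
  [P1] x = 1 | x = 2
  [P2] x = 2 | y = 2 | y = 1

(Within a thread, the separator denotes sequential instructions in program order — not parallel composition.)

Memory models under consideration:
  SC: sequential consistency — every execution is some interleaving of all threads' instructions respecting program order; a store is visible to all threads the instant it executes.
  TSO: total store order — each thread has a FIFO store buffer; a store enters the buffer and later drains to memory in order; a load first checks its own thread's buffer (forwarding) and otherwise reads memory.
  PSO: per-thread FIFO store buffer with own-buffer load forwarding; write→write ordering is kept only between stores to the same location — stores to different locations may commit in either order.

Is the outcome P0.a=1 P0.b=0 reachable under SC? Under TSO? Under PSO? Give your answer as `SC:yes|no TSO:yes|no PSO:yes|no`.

outcome vector order: (P0.a,P0.b)
under SC → 00; 01; 02; 11; 12; 21; 22
under TSO → 00; 01; 02; 11; 12; 21; 22
under PSO → 00; 01; 02; 10; 11; 12; 20; 21; 22
target 10 ∈ {PSO}

SC:no TSO:no PSO:yes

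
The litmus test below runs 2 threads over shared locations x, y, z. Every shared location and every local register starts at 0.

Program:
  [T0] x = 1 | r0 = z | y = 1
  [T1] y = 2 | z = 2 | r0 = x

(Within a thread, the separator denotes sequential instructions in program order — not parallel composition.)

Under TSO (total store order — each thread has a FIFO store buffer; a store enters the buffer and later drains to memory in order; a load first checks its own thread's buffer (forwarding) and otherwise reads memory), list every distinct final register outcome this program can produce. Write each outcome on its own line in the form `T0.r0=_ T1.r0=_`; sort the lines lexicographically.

T0.r0=0 T1.r0=0
T0.r0=0 T1.r0=1
T0.r0=2 T1.r0=0
T0.r0=2 T1.r0=1

outcome vector order: (T0.r0,T1.r0)
|TSO outcomes| = 4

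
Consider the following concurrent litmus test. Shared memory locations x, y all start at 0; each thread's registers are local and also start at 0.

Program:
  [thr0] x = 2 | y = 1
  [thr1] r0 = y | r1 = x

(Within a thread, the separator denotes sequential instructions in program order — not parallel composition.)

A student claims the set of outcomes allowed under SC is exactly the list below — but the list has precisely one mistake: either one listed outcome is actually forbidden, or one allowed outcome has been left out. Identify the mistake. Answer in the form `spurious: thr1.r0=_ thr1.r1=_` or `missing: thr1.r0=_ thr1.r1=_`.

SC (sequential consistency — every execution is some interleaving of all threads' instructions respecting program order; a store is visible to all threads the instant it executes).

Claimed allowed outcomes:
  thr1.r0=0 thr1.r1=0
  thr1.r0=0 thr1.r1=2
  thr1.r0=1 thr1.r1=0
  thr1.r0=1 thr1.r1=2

spurious: thr1.r0=1 thr1.r1=0

outcome vector order: (thr1.r0,thr1.r1)
SC (3): 0/0, 0/2, 1/2
claimed∖SC = {1/0}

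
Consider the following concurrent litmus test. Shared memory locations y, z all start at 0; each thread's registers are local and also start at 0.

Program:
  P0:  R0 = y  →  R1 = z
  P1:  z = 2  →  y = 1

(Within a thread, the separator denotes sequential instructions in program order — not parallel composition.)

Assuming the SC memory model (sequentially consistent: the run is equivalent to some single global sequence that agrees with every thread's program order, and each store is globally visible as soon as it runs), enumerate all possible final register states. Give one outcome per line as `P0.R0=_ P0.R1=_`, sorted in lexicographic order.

P0.R0=0 P0.R1=0
P0.R0=0 P0.R1=2
P0.R0=1 P0.R1=2

outcome vector order: (P0.R0,P0.R1)
|SC outcomes| = 3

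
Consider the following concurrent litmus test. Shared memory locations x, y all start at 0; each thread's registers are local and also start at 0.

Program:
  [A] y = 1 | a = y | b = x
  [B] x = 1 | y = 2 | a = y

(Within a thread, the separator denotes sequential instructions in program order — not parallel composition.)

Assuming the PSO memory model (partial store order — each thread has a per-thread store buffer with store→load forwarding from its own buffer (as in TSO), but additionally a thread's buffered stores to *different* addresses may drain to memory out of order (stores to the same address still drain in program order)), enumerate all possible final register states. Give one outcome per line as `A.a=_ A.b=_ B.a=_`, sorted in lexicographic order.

A.a=1 A.b=0 B.a=1
A.a=1 A.b=0 B.a=2
A.a=1 A.b=1 B.a=1
A.a=1 A.b=1 B.a=2
A.a=2 A.b=0 B.a=2
A.a=2 A.b=1 B.a=2

outcome vector order: (A.a,A.b,B.a)
|PSO outcomes| = 6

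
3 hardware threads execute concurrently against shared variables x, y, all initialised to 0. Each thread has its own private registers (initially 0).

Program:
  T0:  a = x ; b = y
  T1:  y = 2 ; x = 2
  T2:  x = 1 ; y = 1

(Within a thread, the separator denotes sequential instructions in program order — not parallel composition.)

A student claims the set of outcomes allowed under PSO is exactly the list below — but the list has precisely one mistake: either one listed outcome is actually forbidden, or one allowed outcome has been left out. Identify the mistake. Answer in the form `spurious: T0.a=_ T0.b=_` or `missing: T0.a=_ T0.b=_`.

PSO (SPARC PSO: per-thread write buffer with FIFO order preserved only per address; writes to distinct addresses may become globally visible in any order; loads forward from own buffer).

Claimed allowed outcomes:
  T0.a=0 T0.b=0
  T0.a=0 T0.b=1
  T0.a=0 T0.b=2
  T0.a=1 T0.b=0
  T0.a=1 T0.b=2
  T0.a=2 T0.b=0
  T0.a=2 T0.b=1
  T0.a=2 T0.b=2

outcome vector order: (T0.a,T0.b)
PSO: 9 outcomes — {(0,0), (0,1), (0,2), (1,0), (1,1), (1,2), (2,0), (2,1), (2,2)}
PSO∖claimed = {(1,1)}

missing: T0.a=1 T0.b=1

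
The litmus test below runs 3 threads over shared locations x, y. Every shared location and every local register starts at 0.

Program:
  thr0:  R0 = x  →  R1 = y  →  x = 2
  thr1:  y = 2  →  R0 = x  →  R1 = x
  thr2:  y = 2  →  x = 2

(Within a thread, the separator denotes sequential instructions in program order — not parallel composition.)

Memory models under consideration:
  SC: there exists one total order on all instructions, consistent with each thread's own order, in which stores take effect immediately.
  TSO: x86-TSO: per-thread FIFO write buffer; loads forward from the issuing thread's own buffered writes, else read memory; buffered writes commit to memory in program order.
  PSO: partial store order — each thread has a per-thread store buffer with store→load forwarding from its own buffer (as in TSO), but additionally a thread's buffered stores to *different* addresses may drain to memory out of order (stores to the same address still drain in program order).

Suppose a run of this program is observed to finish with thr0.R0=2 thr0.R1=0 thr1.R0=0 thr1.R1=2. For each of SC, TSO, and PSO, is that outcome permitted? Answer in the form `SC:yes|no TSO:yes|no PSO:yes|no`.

SC:no TSO:no PSO:yes

outcome vector order: (thr0.R0,thr0.R1,thr1.R0,thr1.R1)
SC: 9 outcomes — {0000 0002 0022 0200 0202 0222 2200 2202 2222}
TSO: 9 outcomes — {0000 0002 0022 0200 0202 0222 2200 2202 2222}
PSO: 12 outcomes — {0000 0002 0022 0200 0202 0222 2000 2002 2022 2200 2202 2222}
target 2002 ∈ {PSO}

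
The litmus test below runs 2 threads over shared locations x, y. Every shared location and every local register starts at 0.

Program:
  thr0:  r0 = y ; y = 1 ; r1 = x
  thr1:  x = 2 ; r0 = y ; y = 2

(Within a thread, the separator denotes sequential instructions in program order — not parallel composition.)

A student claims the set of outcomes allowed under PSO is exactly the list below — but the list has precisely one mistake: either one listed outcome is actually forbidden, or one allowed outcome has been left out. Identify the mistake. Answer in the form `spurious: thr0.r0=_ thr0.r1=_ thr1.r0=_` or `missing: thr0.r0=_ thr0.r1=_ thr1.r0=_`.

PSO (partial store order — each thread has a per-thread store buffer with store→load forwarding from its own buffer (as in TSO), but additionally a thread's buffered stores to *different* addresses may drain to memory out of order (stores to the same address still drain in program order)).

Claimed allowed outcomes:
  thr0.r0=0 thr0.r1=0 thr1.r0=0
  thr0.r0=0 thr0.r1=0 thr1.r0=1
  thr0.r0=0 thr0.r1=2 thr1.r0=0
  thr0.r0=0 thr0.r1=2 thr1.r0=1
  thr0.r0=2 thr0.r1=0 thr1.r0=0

outcome vector order: (thr0.r0,thr0.r1,thr1.r0)
PSO (6): 0/0/0 0/0/1 0/2/0 0/2/1 2/0/0 2/2/0
PSO∖claimed = {2/2/0}

missing: thr0.r0=2 thr0.r1=2 thr1.r0=0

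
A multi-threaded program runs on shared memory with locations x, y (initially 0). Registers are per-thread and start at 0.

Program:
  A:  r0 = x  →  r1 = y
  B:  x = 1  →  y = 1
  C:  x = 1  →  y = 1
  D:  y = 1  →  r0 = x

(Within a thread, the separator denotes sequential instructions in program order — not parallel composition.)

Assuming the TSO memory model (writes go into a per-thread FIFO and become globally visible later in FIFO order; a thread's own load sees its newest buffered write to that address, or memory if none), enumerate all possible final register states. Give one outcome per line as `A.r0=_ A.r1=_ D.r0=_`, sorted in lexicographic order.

A.r0=0 A.r1=0 D.r0=0
A.r0=0 A.r1=0 D.r0=1
A.r0=0 A.r1=1 D.r0=0
A.r0=0 A.r1=1 D.r0=1
A.r0=1 A.r1=0 D.r0=0
A.r0=1 A.r1=0 D.r0=1
A.r0=1 A.r1=1 D.r0=0
A.r0=1 A.r1=1 D.r0=1

outcome vector order: (A.r0,A.r1,D.r0)
|TSO outcomes| = 8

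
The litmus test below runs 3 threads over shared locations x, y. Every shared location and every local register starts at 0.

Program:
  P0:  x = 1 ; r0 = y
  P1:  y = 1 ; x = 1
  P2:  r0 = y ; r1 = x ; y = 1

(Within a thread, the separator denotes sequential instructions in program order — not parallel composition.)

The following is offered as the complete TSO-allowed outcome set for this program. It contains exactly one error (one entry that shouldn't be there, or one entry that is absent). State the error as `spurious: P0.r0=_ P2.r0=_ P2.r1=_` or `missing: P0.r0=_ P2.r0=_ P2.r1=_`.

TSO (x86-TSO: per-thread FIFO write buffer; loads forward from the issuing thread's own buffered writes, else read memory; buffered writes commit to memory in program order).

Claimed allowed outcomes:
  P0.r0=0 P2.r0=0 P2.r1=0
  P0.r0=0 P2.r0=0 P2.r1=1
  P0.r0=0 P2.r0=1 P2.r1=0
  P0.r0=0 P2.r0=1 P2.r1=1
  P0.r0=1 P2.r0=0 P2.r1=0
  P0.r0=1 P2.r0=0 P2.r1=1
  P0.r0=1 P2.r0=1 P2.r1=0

missing: P0.r0=1 P2.r0=1 P2.r1=1

outcome vector order: (P0.r0,P2.r0,P2.r1)
TSO: 8 outcomes — {<0 0 0>; <0 0 1>; <0 1 0>; <0 1 1>; <1 0 0>; <1 0 1>; <1 1 0>; <1 1 1>}
TSO∖claimed = {<1 1 1>}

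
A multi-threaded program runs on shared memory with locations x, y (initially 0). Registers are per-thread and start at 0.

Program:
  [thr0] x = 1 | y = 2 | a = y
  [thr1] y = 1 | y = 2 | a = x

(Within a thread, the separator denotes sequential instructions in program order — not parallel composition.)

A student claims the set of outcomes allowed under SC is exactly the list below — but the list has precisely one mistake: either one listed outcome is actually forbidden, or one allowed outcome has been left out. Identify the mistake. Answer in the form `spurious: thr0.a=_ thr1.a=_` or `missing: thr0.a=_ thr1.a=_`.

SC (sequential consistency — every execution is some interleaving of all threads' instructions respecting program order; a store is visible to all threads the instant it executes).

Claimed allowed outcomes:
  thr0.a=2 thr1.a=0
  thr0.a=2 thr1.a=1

missing: thr0.a=1 thr1.a=1

outcome vector order: (thr0.a,thr1.a)
[SC] allowed = {<1 1>; <2 0>; <2 1>}
SC∖claimed = {<1 1>}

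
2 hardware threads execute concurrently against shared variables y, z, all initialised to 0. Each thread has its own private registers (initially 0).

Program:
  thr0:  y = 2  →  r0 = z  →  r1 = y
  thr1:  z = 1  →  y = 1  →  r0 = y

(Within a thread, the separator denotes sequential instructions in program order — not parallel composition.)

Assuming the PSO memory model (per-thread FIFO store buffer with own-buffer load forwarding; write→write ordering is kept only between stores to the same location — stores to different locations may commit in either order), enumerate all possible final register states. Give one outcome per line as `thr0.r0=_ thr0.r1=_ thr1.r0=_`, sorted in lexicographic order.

outcome vector order: (thr0.r0,thr0.r1,thr1.r0)
|PSO outcomes| = 6

thr0.r0=0 thr0.r1=1 thr1.r0=1
thr0.r0=0 thr0.r1=2 thr1.r0=1
thr0.r0=0 thr0.r1=2 thr1.r0=2
thr0.r0=1 thr0.r1=1 thr1.r0=1
thr0.r0=1 thr0.r1=2 thr1.r0=1
thr0.r0=1 thr0.r1=2 thr1.r0=2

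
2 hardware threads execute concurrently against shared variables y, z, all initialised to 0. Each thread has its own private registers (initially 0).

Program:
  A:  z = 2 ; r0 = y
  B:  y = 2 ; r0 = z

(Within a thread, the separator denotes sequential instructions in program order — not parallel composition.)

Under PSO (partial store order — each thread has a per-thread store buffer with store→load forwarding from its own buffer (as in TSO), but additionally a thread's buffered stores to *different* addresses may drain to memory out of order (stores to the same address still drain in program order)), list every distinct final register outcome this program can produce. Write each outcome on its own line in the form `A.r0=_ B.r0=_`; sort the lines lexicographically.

A.r0=0 B.r0=0
A.r0=0 B.r0=2
A.r0=2 B.r0=0
A.r0=2 B.r0=2

outcome vector order: (A.r0,B.r0)
|PSO outcomes| = 4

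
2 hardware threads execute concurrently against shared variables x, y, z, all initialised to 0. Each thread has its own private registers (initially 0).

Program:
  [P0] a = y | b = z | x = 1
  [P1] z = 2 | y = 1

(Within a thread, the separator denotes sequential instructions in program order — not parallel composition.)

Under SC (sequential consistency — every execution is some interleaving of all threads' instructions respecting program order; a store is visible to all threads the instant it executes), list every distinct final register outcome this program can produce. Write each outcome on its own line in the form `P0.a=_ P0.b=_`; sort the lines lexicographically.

outcome vector order: (P0.a,P0.b)
|SC outcomes| = 3

P0.a=0 P0.b=0
P0.a=0 P0.b=2
P0.a=1 P0.b=2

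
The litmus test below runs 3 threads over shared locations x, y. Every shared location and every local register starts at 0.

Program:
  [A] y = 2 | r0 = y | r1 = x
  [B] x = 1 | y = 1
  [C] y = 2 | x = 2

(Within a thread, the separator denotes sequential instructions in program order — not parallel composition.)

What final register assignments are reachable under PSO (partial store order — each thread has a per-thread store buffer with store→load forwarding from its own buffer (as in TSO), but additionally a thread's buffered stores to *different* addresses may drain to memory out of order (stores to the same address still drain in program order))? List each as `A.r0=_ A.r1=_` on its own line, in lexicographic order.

outcome vector order: (A.r0,A.r1)
|PSO outcomes| = 6

A.r0=1 A.r1=0
A.r0=1 A.r1=1
A.r0=1 A.r1=2
A.r0=2 A.r1=0
A.r0=2 A.r1=1
A.r0=2 A.r1=2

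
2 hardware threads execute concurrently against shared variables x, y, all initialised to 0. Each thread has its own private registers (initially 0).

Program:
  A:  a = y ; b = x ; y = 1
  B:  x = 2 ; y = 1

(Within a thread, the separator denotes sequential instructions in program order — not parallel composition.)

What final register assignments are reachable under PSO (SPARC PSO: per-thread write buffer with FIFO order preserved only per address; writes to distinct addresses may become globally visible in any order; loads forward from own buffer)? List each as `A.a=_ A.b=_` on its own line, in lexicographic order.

A.a=0 A.b=0
A.a=0 A.b=2
A.a=1 A.b=0
A.a=1 A.b=2

outcome vector order: (A.a,A.b)
|PSO outcomes| = 4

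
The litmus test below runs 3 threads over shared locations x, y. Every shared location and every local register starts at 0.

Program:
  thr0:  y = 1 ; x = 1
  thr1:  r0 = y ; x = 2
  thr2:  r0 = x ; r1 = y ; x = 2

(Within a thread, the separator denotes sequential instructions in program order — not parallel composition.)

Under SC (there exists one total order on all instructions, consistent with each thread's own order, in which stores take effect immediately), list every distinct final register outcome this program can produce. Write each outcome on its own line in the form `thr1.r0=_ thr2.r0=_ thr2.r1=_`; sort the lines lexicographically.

thr1.r0=0 thr2.r0=0 thr2.r1=0
thr1.r0=0 thr2.r0=0 thr2.r1=1
thr1.r0=0 thr2.r0=1 thr2.r1=1
thr1.r0=0 thr2.r0=2 thr2.r1=0
thr1.r0=0 thr2.r0=2 thr2.r1=1
thr1.r0=1 thr2.r0=0 thr2.r1=0
thr1.r0=1 thr2.r0=0 thr2.r1=1
thr1.r0=1 thr2.r0=1 thr2.r1=1
thr1.r0=1 thr2.r0=2 thr2.r1=1

outcome vector order: (thr1.r0,thr2.r0,thr2.r1)
|SC outcomes| = 9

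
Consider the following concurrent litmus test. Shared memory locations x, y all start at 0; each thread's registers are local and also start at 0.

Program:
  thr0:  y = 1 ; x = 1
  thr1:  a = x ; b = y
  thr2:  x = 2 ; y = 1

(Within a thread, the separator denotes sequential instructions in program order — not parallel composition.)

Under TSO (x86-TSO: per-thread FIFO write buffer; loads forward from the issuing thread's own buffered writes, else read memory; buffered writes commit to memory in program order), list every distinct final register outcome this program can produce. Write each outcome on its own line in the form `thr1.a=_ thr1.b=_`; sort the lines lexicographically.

outcome vector order: (thr1.a,thr1.b)
|TSO outcomes| = 5

thr1.a=0 thr1.b=0
thr1.a=0 thr1.b=1
thr1.a=1 thr1.b=1
thr1.a=2 thr1.b=0
thr1.a=2 thr1.b=1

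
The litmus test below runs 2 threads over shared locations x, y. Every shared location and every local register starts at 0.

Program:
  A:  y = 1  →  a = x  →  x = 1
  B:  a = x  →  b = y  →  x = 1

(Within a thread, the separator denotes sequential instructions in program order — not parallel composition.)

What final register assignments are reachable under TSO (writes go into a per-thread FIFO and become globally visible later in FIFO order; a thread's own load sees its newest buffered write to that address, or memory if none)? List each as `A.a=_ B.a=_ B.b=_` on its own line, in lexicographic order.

outcome vector order: (A.a,B.a,B.b)
|TSO outcomes| = 5

A.a=0 B.a=0 B.b=0
A.a=0 B.a=0 B.b=1
A.a=0 B.a=1 B.b=1
A.a=1 B.a=0 B.b=0
A.a=1 B.a=0 B.b=1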